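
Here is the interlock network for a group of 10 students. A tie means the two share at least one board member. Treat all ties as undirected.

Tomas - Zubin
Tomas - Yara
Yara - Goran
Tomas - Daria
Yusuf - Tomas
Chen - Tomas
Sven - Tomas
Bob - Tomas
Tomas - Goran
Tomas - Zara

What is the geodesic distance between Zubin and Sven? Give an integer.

2

One shortest route is Zubin – Tomas – Sven, which uses 2 edges, and Zubin and Sven are not directly tied, so nothing shorter exists. So d(Zubin,Sven) = 2.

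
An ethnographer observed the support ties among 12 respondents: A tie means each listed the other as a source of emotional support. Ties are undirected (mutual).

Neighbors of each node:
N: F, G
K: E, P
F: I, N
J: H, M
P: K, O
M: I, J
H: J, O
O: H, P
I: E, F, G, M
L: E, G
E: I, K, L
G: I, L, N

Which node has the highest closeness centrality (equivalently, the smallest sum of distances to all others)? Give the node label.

Farness (sum of distances to all others) for each node — E:24, F:30, G:28, H:34, I:22, J:30, K:28, L:30, M:26, N:36, O:36, P:32.
The smallest farness is 22, for I, so I has the highest closeness.

I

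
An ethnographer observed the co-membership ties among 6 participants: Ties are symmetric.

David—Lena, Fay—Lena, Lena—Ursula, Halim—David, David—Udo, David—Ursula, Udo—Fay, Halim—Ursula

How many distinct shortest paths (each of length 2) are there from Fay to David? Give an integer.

The shortest distance is 2. The length-2 paths are: Fay–Lena–David; Fay–Udo–David.
That gives 2 distinct shortest paths.

2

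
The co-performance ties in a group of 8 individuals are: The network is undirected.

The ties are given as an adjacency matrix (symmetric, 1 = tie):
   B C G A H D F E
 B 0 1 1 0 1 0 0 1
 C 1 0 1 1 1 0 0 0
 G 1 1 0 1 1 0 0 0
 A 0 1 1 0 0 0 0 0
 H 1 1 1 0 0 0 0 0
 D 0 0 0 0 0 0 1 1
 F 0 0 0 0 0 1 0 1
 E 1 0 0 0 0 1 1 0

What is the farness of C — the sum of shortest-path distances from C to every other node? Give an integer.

Distances from C: A:1, B:1, D:3, E:2, F:3, G:1, H:1.
Sum = 1 + 1 + 3 + 2 + 3 + 1 + 1 = 12.

12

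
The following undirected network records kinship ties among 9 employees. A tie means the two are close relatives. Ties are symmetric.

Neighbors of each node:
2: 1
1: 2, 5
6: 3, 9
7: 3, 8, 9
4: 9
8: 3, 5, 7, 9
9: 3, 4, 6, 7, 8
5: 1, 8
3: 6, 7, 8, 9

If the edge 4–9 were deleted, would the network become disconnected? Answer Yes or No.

Yes

Without the 4–9 edge there is no alternate route between 4 and 9, so the network disconnects. It is a bridge.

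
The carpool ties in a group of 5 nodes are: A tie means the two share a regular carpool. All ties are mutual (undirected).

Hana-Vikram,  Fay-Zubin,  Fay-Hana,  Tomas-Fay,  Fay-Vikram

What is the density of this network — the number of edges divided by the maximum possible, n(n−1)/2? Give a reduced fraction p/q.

There are 5 edges and 5 nodes, so the maximum possible is C(5,2) = 10.
Density = 5/10 = 1/2.

1/2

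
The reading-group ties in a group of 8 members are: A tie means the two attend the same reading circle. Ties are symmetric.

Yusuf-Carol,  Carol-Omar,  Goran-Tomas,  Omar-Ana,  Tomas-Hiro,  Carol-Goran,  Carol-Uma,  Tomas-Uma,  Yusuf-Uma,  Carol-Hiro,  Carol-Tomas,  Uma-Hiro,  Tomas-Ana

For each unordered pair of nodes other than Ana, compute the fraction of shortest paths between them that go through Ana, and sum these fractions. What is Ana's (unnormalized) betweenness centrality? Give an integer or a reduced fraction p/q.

Pairs whose geodesics pass through Ana — Omar–Tomas: 1/2.
All other pairs contribute 0.
Summing the contributions gives betweenness(Ana) = 1/2.

1/2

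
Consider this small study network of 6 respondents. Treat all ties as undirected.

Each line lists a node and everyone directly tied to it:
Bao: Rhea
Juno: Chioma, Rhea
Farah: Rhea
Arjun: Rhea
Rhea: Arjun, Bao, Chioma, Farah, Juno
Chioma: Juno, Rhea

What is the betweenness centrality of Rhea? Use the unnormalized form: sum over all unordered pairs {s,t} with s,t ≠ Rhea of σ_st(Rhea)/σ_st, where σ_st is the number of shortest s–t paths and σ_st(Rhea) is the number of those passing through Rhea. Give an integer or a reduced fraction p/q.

Pairs whose geodesics pass through Rhea — Arjun–Juno: 1; Arjun–Chioma: 1; Arjun–Bao: 1; Arjun–Farah: 1; Juno–Bao: 1; Juno–Farah: 1; Chioma–Bao: 1; Chioma–Farah: 1; Bao–Farah: 1.
All other pairs contribute 0.
Summing the contributions gives betweenness(Rhea) = 9.

9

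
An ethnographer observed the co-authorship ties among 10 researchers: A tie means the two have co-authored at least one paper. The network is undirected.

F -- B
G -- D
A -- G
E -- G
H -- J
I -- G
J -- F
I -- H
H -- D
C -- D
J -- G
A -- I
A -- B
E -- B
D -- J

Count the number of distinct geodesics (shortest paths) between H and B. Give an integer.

2

The shortest distance is 3. The length-3 paths are: H–J–F–B; H–I–A–B.
That gives 2 distinct shortest paths.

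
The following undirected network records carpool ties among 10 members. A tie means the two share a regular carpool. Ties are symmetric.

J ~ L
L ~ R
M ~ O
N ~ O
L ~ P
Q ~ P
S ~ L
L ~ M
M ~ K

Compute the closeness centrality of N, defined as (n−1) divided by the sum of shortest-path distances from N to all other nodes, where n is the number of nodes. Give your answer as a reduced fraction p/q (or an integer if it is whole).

3/10

Distances from N: J:4, K:3, L:3, M:2, O:1, P:4, Q:5, R:4, S:4. Sum = 30.
n = 10, so closeness = 9/30 = 3/10.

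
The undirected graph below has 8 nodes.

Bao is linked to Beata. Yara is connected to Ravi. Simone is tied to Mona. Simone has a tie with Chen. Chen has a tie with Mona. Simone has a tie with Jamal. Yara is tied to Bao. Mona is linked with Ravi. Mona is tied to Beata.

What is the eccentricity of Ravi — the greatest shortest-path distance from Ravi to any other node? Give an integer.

Distances from Ravi: Bao:2, Beata:2, Chen:2, Jamal:3, Mona:1, Simone:2, Yara:1.
The largest is 3 (to Jamal), so the eccentricity of Ravi is 3.

3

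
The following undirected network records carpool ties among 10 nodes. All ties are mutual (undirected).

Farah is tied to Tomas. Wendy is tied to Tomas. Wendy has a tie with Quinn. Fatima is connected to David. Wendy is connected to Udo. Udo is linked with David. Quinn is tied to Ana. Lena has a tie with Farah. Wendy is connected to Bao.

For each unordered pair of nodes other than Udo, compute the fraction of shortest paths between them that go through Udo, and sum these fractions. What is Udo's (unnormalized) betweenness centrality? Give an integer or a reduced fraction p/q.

Pairs whose geodesics pass through Udo — Farah–Fatima: 1; Farah–David: 1; Wendy–Fatima: 1; Wendy–David: 1; Bao–Fatima: 1; Bao–David: 1; Quinn–Fatima: 1; Quinn–David: 1; Lena–Fatima: 1; Lena–David: 1; Tomas–Fatima: 1; Tomas–David: 1; Fatima–Ana: 1; David–Ana: 1.
All other pairs contribute 0.
Summing the contributions gives betweenness(Udo) = 14.

14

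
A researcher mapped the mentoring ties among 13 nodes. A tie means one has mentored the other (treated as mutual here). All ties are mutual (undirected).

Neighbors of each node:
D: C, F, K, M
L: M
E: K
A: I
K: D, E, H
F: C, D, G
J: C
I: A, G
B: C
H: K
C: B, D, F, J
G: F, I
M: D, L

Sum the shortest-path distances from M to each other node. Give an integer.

32

Distances from M: A:5, B:3, C:2, D:1, E:3, F:2, G:3, H:3, I:4, J:3, K:2, L:1.
Sum = 5 + 3 + 2 + 1 + 3 + 2 + 3 + 3 + 4 + 3 + 2 + 1 = 32.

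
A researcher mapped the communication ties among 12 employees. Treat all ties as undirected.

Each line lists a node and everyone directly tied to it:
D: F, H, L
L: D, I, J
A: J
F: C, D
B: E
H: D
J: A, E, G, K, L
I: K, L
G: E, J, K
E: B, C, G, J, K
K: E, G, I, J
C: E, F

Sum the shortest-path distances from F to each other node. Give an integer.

27

Distances from F: A:4, B:3, C:1, D:1, E:2, G:3, H:2, I:3, J:3, K:3, L:2.
Sum = 4 + 3 + 1 + 1 + 2 + 3 + 2 + 3 + 3 + 3 + 2 = 27.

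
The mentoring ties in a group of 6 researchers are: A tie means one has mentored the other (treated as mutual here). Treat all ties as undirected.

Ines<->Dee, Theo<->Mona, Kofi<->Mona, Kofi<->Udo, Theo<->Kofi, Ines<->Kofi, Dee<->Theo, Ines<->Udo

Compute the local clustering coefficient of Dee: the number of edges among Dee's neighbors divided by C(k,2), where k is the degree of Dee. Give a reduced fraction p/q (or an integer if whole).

Dee's neighbors: Ines and Theo (k = 2).
Possible neighbor pairs: C(2,2) = 1. Edges among them: none → e = 0.
Clustering(Dee) = 0/1.

0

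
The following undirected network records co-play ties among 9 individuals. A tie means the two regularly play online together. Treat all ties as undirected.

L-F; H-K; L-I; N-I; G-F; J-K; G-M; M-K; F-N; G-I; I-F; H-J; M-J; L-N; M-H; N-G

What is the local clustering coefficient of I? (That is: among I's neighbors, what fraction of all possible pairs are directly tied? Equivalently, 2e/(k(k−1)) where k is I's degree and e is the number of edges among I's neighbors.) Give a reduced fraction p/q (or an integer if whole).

5/6

I's neighbors: F, G, L, and N (k = 4).
Possible neighbor pairs: C(4,2) = 6. Edges among them: F–G, F–L, F–N, G–N, L–N → e = 5.
Clustering(I) = 5/6.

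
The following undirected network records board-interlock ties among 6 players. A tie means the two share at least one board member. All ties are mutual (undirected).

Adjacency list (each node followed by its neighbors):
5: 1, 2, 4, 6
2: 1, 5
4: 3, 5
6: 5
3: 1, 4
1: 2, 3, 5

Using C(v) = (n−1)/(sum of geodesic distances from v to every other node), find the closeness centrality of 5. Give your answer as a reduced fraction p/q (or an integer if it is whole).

Distances from 5: 1:1, 2:1, 3:2, 4:1, 6:1. Sum = 6.
n = 6, so closeness = 5/6.

5/6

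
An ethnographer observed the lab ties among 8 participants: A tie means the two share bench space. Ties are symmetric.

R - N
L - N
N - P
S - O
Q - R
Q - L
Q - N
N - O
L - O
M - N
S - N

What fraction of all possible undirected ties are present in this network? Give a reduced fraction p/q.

There are 11 edges and 8 nodes, so the maximum possible is C(8,2) = 28.
Density = 11/28.

11/28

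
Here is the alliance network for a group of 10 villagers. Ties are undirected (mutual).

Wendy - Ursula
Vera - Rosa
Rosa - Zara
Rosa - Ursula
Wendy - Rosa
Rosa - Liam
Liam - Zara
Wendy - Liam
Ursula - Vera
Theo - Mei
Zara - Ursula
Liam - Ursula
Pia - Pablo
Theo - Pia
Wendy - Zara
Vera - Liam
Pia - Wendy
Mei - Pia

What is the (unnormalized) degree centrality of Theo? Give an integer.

Theo is directly tied to Mei and Pia. That is 2 neighbors, so the degree of Theo is 2.

2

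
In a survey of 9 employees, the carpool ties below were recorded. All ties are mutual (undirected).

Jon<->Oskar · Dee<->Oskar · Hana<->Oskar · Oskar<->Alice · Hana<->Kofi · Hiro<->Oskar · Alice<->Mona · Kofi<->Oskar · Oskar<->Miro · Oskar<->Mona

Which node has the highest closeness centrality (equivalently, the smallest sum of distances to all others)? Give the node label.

Farness (sum of distances to all others) for each node — Alice:14, Dee:15, Hana:14, Hiro:15, Jon:15, Kofi:14, Miro:15, Mona:14, Oskar:8.
The smallest farness is 8, for Oskar, so Oskar has the highest closeness.

Oskar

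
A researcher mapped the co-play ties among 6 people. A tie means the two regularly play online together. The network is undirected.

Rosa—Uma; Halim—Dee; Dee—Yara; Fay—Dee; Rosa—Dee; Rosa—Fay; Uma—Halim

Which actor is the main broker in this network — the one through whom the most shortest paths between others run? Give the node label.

Dee

Unnormalized betweenness of each node: Dee:11/2, Fay:0, Halim:1, Rosa:2, Uma:1/2, Yara:0.
Dee has the largest value, 11/2, making it the main broker — the node through which the most shortest paths run.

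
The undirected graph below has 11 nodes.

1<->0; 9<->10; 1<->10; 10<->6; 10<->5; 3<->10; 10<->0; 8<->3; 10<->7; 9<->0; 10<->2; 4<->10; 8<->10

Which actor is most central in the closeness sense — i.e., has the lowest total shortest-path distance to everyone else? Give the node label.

10

Farness (sum of distances to all others) for each node — 0:17, 1:18, 2:19, 3:18, 4:19, 5:19, 6:19, 7:19, 8:18, 9:18, 10:10.
The smallest farness is 10, for 10, so 10 has the highest closeness.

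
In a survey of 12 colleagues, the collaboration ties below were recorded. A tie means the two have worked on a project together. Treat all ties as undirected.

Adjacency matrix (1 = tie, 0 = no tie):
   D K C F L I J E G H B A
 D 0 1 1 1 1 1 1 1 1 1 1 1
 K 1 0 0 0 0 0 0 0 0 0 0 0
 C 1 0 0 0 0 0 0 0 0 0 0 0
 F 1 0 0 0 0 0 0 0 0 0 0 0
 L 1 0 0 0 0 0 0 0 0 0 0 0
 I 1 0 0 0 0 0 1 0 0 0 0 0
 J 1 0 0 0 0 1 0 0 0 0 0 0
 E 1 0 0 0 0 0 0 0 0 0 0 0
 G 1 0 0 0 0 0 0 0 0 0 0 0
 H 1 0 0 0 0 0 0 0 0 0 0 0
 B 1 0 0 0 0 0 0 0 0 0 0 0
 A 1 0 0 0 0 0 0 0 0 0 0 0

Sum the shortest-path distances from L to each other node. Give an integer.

Distances from L: A:2, B:2, C:2, D:1, E:2, F:2, G:2, H:2, I:2, J:2, K:2.
Sum = 2 + 2 + 2 + 1 + 2 + 2 + 2 + 2 + 2 + 2 + 2 = 21.

21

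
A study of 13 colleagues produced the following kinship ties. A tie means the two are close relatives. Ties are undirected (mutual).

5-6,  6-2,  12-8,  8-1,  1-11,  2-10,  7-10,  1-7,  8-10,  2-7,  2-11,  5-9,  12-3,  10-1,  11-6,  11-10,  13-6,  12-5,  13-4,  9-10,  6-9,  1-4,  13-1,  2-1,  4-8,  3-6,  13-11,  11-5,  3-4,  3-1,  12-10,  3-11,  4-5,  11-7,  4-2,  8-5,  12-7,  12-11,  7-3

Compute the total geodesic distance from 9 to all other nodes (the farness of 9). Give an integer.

21

Distances from 9: 1:2, 2:2, 3:2, 4:2, 5:1, 6:1, 7:2, 8:2, 10:1, 11:2, 12:2, 13:2.
Sum = 2 + 2 + 2 + 2 + 1 + 1 + 2 + 2 + 1 + 2 + 2 + 2 = 21.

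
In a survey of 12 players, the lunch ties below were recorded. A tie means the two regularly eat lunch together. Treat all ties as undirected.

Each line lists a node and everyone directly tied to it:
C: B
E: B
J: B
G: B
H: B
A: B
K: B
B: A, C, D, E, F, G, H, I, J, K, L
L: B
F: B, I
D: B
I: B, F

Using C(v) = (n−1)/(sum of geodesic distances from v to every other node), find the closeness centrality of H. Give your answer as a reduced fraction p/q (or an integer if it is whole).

Distances from H: A:2, B:1, C:2, D:2, E:2, F:2, G:2, I:2, J:2, K:2, L:2. Sum = 21.
n = 12, so closeness = 11/21.

11/21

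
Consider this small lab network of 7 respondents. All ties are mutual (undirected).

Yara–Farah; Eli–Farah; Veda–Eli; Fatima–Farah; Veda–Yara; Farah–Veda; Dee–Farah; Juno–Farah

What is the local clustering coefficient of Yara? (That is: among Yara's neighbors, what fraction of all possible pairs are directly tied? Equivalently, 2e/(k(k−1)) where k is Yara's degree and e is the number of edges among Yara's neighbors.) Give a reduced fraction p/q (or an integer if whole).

Yara's neighbors: Farah and Veda (k = 2).
Possible neighbor pairs: C(2,2) = 1. Edges among them: Farah–Veda → e = 1.
Clustering(Yara) = 1/1.

1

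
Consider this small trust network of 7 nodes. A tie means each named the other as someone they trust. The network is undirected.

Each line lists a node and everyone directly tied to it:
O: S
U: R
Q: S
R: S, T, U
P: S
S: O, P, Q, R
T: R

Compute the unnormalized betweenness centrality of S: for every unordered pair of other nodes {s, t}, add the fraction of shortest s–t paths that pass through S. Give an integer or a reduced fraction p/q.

12

Pairs whose geodesics pass through S — O–Q: 1; O–T: 1; O–P: 1; O–U: 1; O–R: 1; Q–T: 1; Q–P: 1; Q–U: 1; Q–R: 1; T–P: 1; P–U: 1; P–R: 1.
All other pairs contribute 0.
Summing the contributions gives betweenness(S) = 12.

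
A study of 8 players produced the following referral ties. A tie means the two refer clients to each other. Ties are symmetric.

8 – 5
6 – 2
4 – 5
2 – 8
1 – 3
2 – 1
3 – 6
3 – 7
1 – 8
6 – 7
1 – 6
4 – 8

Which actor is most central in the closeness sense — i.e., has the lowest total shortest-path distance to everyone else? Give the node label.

1

Farness (sum of distances to all others) for each node — 1:10, 2:11, 3:13, 4:16, 5:16, 6:12, 7:17, 8:11.
The smallest farness is 10, for 1, so 1 has the highest closeness.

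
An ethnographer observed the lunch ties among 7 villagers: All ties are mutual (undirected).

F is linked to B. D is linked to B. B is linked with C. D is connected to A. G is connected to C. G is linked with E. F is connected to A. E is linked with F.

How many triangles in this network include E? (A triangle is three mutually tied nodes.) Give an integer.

0

E's neighbors are F and G, but none of them are tied to each other, so no triangle contains E.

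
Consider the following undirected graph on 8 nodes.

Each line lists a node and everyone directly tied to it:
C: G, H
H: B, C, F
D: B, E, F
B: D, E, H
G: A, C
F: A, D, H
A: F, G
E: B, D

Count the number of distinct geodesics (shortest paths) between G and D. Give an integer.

1

The shortest distance is 3, and the only length-3 path is G–A–F–D. So there is exactly 1 shortest path.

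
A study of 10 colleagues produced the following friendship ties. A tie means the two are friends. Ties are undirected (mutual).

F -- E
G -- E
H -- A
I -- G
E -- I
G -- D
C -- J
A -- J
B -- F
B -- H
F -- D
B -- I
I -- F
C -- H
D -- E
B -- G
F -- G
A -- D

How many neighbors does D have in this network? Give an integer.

D is directly tied to A, E, F, and G. That is 4 neighbors, so the degree of D is 4.

4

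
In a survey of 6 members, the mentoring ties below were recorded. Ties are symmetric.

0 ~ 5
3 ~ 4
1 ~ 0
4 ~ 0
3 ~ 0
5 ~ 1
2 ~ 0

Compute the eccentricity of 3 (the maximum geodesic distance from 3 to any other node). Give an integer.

Distances from 3: 0:1, 1:2, 2:2, 4:1, 5:2.
The largest is 2 (to 2, 5, and 1), so the eccentricity of 3 is 2.

2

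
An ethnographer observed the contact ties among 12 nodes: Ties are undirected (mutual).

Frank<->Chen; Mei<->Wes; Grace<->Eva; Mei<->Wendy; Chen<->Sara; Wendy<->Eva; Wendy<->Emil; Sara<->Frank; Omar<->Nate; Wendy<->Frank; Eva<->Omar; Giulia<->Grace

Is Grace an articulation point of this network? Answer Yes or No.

Removing Grace leaves {Chen, Emil, Eva, Frank, Mei, Nate, Omar, Sara, Wendy, and Wes} with no path to {Giulia}, so the network splits into 2 components. Grace is a cut vertex.

Yes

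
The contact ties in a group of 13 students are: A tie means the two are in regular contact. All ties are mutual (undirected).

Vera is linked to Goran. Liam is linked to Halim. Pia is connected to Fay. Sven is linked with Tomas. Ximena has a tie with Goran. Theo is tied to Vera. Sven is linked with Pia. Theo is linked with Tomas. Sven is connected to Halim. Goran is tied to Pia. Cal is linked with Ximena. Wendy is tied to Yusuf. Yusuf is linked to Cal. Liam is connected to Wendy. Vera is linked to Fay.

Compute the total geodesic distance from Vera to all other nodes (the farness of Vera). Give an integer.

33

Distances from Vera: Cal:3, Fay:1, Goran:1, Halim:4, Liam:5, Pia:2, Sven:3, Theo:1, Tomas:2, Wendy:5, Ximena:2, Yusuf:4.
Sum = 3 + 1 + 1 + 4 + 5 + 2 + 3 + 1 + 2 + 5 + 2 + 4 = 33.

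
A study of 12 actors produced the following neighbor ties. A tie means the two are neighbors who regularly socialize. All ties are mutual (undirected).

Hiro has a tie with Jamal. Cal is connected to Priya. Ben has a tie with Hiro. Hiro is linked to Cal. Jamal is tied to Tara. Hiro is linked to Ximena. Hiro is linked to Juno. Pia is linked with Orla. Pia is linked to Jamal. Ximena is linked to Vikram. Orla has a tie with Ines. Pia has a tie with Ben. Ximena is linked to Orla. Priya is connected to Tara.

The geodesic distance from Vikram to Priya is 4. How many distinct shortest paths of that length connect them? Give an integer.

1

The shortest distance is 4, and the only length-4 path is Vikram–Ximena–Hiro–Cal–Priya. So there is exactly 1 shortest path.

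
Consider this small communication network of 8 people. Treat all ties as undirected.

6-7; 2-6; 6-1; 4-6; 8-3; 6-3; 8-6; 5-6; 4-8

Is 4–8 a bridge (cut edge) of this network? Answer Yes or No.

Even without that edge, 4 still reaches 8 via 4 – 6 – 8, so the network stays connected. Not a bridge.

No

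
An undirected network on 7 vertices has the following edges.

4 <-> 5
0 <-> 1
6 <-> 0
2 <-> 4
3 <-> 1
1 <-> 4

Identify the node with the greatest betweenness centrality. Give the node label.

1

Unnormalized betweenness of each node: 0:5, 1:11, 2:0, 3:0, 4:9, 5:0, 6:0.
1 has the largest value, 11, making it the main broker — the node through which the most shortest paths run.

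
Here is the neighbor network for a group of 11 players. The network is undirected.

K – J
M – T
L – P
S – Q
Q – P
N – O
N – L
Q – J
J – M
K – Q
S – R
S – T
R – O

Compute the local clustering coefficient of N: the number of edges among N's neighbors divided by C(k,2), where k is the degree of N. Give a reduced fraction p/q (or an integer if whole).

0

N's neighbors: L and O (k = 2).
Possible neighbor pairs: C(2,2) = 1. Edges among them: none → e = 0.
Clustering(N) = 0/1.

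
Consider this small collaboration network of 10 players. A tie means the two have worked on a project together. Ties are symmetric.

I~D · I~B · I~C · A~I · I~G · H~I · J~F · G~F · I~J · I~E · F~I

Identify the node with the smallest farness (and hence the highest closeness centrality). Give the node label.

I

Farness (sum of distances to all others) for each node — A:17, B:17, C:17, D:17, E:17, F:15, G:16, H:17, I:9, J:16.
The smallest farness is 9, for I, so I has the highest closeness.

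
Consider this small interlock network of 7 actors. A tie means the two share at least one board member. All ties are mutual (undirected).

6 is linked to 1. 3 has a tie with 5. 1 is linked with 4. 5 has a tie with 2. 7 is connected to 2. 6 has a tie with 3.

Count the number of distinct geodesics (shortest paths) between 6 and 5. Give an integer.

The shortest distance is 2, and the only length-2 path is 6–3–5. So there is exactly 1 shortest path.

1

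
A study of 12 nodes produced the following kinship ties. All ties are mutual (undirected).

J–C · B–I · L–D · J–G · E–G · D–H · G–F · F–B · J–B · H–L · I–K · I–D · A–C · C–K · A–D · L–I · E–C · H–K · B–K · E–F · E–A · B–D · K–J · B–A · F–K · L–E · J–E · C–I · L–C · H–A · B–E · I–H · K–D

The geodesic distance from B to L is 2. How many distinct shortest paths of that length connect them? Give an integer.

3

The shortest distance is 2. The length-2 paths are: B–I–L; B–D–L; B–E–L.
That gives 3 distinct shortest paths.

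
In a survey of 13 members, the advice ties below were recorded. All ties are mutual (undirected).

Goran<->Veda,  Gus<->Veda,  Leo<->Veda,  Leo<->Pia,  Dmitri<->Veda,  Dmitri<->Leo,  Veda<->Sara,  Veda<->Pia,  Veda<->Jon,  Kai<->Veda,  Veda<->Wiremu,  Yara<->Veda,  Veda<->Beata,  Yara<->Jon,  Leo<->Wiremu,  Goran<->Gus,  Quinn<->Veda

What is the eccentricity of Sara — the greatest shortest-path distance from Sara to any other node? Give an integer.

2

Distances from Sara: Beata:2, Dmitri:2, Goran:2, Gus:2, Jon:2, Kai:2, Leo:2, Pia:2, Quinn:2, Veda:1, Wiremu:2, Yara:2.
The largest is 2 (to Leo, Pia, Goran, Beata, Gus, Yara, Wiremu, Quinn, Kai, Dmitri, and Jon), so the eccentricity of Sara is 2.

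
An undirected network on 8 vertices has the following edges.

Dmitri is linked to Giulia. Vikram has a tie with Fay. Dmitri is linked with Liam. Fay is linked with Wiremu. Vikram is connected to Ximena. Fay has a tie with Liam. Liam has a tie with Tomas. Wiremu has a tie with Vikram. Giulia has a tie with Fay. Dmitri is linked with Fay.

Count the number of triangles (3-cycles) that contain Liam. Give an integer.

Liam's neighbors: Dmitri, Fay, and Tomas.
Neighbor pairs that are themselves tied: Liam–Dmitri–Fay. Each forms one triangle with Liam, for 1 in total.

1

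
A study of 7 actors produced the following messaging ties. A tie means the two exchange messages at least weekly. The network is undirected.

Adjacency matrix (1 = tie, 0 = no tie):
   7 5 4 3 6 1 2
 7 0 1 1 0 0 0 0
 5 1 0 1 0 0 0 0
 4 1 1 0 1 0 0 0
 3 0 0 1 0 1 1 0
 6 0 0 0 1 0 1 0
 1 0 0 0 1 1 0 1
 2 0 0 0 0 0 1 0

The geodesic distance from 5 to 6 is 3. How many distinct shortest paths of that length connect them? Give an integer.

1

The shortest distance is 3, and the only length-3 path is 5–4–3–6. So there is exactly 1 shortest path.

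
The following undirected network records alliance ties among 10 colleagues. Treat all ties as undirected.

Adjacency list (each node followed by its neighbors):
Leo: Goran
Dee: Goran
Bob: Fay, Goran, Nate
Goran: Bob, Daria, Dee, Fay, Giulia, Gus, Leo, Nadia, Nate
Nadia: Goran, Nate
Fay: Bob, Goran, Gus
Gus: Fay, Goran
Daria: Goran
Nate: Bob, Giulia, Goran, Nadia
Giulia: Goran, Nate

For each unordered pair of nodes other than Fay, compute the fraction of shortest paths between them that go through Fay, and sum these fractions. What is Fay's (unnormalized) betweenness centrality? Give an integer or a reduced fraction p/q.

1/2

Pairs whose geodesics pass through Fay — Bob–Gus: 1/2.
All other pairs contribute 0.
Summing the contributions gives betweenness(Fay) = 1/2.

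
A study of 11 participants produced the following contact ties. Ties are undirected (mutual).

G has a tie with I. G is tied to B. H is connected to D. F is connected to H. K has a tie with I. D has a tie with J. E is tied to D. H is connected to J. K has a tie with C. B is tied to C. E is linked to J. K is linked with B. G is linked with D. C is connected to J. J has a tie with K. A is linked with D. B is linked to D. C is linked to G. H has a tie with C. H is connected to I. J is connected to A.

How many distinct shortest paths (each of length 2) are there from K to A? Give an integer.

1

The shortest distance is 2, and the only length-2 path is K–J–A. So there is exactly 1 shortest path.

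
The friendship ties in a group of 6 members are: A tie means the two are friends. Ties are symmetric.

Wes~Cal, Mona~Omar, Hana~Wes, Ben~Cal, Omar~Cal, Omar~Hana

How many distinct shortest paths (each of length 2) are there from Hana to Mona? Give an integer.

The shortest distance is 2, and the only length-2 path is Hana–Omar–Mona. So there is exactly 1 shortest path.

1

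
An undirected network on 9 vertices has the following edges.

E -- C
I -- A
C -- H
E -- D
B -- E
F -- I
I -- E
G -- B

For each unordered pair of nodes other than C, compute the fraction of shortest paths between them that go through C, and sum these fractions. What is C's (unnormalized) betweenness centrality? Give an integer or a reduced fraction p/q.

7

Pairs whose geodesics pass through C — H–F: 1; H–G: 1; H–E: 1; H–D: 1; H–B: 1; H–A: 1; H–I: 1.
All other pairs contribute 0.
Summing the contributions gives betweenness(C) = 7.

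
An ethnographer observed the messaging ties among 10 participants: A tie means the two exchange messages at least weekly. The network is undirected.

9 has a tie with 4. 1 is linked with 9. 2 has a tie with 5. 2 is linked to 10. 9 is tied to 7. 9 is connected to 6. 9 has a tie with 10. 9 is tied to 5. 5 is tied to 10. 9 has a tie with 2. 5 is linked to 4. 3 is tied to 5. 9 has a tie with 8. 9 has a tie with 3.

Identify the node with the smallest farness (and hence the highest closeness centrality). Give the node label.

Farness (sum of distances to all others) for each node — 1:17, 2:15, 3:16, 4:16, 5:13, 6:17, 7:17, 8:17, 9:9, 10:15.
The smallest farness is 9, for 9, so 9 has the highest closeness.

9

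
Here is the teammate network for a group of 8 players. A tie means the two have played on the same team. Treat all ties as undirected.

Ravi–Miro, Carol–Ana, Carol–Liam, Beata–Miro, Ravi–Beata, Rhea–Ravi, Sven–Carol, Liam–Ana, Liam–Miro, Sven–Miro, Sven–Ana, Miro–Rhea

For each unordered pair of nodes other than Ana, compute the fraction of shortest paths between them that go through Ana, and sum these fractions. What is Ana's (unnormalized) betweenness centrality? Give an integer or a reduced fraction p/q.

Pairs whose geodesics pass through Ana — Liam–Sven: 1/3.
All other pairs contribute 0.
Summing the contributions gives betweenness(Ana) = 1/3.

1/3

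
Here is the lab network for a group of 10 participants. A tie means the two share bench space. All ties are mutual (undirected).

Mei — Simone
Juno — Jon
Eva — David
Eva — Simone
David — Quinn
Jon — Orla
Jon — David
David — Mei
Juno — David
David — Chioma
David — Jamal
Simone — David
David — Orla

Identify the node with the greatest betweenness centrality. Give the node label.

Unnormalized betweenness of each node: Chioma:0, David:31, Eva:0, Jamal:0, Jon:1/2, Juno:0, Mei:0, Orla:0, Quinn:0, Simone:1/2.
David has the largest value, 31, making it the main broker — the node through which the most shortest paths run.

David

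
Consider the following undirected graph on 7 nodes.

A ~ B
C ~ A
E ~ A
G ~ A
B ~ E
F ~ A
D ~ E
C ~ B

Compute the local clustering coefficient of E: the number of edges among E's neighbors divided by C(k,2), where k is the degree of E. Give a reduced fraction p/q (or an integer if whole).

E's neighbors: A, B, and D (k = 3).
Possible neighbor pairs: C(3,2) = 3. Edges among them: A–B → e = 1.
Clustering(E) = 1/3.

1/3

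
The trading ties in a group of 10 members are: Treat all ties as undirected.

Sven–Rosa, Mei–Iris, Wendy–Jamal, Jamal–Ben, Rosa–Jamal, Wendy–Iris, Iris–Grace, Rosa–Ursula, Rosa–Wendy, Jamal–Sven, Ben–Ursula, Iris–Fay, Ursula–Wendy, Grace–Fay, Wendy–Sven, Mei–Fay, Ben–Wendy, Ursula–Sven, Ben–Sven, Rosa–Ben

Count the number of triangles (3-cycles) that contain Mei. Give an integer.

Mei's neighbors: Fay and Iris.
Neighbor pairs that are themselves tied: Mei–Fay–Iris. Each forms one triangle with Mei, for 1 in total.

1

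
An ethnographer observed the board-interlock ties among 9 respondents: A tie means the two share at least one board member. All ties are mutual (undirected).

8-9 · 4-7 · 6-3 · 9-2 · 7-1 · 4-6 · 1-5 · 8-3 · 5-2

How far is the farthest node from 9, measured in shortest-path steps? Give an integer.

Distances from 9: 1:3, 2:1, 3:2, 4:4, 5:2, 6:3, 7:4, 8:1.
The largest is 4 (to 4 and 7), so the eccentricity of 9 is 4.

4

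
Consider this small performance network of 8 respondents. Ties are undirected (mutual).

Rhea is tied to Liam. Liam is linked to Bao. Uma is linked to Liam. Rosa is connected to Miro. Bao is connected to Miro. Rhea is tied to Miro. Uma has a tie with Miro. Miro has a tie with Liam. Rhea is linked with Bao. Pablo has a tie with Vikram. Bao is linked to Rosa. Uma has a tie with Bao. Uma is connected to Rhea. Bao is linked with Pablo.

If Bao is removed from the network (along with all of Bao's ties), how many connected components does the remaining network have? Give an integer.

2

Without Bao, the remaining ties split the others into: {Pablo, Vikram}; {Liam, Miro, Rhea, Rosa, Uma}.
That's 2 separate components.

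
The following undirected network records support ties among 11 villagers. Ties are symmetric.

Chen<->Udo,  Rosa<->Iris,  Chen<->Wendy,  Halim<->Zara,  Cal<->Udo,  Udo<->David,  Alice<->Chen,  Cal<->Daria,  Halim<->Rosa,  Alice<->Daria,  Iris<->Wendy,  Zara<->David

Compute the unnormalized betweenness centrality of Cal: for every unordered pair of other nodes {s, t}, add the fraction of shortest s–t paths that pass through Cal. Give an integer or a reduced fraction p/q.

4

Pairs whose geodesics pass through Cal — Daria–Udo: 1; Daria–David: 1; Daria–Zara: 1; Daria–Halim: 1.
All other pairs contribute 0.
Summing the contributions gives betweenness(Cal) = 4.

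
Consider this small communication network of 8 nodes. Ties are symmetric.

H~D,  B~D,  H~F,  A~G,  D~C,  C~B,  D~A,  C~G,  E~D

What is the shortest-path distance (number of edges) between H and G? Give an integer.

One shortest route is H – D – A – G, which uses 3 edges, and at distance 2 from H we only reach {A, B, C, E}, which does not include G. So d(H,G) = 3.

3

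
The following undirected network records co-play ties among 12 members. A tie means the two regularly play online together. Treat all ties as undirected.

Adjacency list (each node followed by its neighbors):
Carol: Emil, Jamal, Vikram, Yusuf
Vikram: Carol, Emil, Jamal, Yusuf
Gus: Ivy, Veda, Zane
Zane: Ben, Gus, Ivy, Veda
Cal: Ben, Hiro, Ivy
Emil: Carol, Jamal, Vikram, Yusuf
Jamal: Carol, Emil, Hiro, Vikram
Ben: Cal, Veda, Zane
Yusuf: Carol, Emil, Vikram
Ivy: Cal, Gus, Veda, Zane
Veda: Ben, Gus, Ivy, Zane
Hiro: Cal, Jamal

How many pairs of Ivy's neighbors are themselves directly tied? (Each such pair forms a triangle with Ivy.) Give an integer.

Ivy's neighbors: Cal, Gus, Veda, and Zane.
Neighbor pairs that are themselves tied: Ivy–Gus–Veda; Ivy–Gus–Zane; Ivy–Veda–Zane. Each forms one triangle with Ivy, for 3 in total.

3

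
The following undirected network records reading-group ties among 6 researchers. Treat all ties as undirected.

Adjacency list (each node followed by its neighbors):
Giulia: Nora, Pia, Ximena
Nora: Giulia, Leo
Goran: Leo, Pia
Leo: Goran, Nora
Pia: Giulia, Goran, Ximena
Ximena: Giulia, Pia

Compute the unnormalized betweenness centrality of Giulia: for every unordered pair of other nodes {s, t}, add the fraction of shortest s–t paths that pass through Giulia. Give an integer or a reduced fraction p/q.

5/2

Pairs whose geodesics pass through Giulia — Pia–Nora: 1; Leo–Ximena: 1/2; Nora–Ximena: 1.
All other pairs contribute 0.
Summing the contributions gives betweenness(Giulia) = 5/2.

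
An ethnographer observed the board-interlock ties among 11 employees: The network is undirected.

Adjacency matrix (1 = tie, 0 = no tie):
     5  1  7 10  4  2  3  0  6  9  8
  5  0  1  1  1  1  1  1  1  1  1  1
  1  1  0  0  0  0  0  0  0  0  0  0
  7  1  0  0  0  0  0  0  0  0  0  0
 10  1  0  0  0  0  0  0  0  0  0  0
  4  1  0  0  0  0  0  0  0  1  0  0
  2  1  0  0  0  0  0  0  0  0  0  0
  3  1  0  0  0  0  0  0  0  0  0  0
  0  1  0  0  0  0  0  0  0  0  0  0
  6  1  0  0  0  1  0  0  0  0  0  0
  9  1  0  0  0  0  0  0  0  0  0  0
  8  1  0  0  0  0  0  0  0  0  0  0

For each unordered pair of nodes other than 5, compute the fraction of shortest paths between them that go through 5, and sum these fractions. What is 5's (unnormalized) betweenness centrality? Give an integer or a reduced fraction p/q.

Pairs whose geodesics pass through 5 — 1–7: 1; 1–10: 1; 1–4: 1; 1–2: 1; 1–3: 1; 1–0: 1; 1–6: 1; 1–9: 1; 1–8: 1; 7–10: 1; 7–4: 1; 7–2: 1; 7–3: 1; 7–0: 1 … (+30 more pairs).
All other pairs contribute 0.
Summing the contributions gives betweenness(5) = 44.

44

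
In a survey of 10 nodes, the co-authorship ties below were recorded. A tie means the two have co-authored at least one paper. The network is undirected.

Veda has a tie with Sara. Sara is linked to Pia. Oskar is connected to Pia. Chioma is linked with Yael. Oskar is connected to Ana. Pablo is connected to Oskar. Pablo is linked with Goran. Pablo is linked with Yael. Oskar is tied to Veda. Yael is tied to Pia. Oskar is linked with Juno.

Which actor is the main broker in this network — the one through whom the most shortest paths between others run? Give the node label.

Unnormalized betweenness of each node: Ana:0, Chioma:0, Goran:0, Juno:0, Oskar:127/6, Pablo:35/3, Pia:55/6, Sara:7/6, Veda:13/6, Yael:29/3.
Oskar has the largest value, 127/6, making it the main broker — the node through which the most shortest paths run.

Oskar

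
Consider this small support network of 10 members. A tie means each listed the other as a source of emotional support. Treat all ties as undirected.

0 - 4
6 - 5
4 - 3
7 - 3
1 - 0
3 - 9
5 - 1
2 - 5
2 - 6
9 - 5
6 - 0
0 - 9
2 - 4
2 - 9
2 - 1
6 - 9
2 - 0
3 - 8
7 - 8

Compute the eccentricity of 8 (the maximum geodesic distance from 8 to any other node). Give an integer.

Distances from 8: 0:3, 1:4, 2:3, 3:1, 4:2, 5:3, 6:3, 7:1, 9:2.
The largest is 4 (to 1), so the eccentricity of 8 is 4.

4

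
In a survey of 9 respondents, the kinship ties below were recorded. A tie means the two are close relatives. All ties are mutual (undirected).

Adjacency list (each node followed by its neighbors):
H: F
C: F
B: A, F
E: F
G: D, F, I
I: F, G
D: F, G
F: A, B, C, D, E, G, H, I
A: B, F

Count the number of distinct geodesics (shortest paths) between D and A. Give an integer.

The shortest distance is 2, and the only length-2 path is D–F–A. So there is exactly 1 shortest path.

1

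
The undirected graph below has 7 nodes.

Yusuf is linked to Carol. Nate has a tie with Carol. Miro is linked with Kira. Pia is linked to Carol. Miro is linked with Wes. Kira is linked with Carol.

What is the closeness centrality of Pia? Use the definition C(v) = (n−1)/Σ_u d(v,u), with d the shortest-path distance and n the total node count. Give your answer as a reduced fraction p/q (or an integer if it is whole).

Distances from Pia: Carol:1, Kira:2, Miro:3, Nate:2, Wes:4, Yusuf:2. Sum = 14.
n = 7, so closeness = 6/14 = 3/7.

3/7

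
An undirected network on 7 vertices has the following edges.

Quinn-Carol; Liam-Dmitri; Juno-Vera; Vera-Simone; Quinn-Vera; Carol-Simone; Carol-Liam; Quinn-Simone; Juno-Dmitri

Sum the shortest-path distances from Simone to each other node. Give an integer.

Distances from Simone: Carol:1, Dmitri:3, Juno:2, Liam:2, Quinn:1, Vera:1.
Sum = 1 + 3 + 2 + 2 + 1 + 1 = 10.

10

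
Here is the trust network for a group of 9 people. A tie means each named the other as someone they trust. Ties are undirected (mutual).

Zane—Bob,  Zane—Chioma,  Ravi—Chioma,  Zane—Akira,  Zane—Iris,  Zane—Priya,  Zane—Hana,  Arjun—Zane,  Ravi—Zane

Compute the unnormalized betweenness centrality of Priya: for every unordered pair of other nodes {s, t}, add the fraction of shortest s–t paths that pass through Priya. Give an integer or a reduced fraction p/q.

0

No shortest path between any pair of other nodes passes through Priya.
Summing the contributions gives betweenness(Priya) = 0.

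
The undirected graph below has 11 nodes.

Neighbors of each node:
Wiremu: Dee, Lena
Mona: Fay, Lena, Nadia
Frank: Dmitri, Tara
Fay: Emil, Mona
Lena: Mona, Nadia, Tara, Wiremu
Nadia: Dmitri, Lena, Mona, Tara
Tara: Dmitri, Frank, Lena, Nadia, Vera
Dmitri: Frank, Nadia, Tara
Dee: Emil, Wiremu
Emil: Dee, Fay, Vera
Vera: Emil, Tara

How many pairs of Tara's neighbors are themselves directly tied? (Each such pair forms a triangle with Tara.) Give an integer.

Tara's neighbors: Dmitri, Frank, Lena, Nadia, and Vera.
Neighbor pairs that are themselves tied: Tara–Dmitri–Frank; Tara–Dmitri–Nadia; Tara–Lena–Nadia. Each forms one triangle with Tara, for 3 in total.

3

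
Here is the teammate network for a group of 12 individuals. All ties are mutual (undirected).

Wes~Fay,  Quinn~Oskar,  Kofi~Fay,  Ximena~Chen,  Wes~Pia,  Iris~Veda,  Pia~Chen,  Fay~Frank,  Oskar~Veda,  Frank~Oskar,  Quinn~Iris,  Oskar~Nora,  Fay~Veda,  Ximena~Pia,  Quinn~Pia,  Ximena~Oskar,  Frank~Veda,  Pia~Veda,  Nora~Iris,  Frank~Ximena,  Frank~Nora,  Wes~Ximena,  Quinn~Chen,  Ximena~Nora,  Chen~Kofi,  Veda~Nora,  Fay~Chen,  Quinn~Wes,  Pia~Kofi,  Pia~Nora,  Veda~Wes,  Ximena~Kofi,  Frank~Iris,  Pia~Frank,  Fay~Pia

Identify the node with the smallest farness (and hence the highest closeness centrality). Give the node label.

Pia

Farness (sum of distances to all others) for each node — Chen:17, Fay:16, Frank:15, Iris:19, Kofi:19, Nora:16, Oskar:17, Pia:13, Quinn:17, Veda:15, Wes:17, Ximena:15.
The smallest farness is 13, for Pia, so Pia has the highest closeness.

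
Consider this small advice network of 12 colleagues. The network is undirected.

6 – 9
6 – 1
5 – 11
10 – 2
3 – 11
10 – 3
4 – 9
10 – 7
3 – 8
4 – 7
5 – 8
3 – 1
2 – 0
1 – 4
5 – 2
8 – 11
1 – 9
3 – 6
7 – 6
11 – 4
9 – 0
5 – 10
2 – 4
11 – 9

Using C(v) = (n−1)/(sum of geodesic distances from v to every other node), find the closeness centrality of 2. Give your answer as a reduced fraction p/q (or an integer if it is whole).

Distances from 2: 0:1, 1:2, 3:2, 4:1, 5:1, 6:3, 7:2, 8:2, 9:2, 10:1, 11:2. Sum = 19.
n = 12, so closeness = 11/19.

11/19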